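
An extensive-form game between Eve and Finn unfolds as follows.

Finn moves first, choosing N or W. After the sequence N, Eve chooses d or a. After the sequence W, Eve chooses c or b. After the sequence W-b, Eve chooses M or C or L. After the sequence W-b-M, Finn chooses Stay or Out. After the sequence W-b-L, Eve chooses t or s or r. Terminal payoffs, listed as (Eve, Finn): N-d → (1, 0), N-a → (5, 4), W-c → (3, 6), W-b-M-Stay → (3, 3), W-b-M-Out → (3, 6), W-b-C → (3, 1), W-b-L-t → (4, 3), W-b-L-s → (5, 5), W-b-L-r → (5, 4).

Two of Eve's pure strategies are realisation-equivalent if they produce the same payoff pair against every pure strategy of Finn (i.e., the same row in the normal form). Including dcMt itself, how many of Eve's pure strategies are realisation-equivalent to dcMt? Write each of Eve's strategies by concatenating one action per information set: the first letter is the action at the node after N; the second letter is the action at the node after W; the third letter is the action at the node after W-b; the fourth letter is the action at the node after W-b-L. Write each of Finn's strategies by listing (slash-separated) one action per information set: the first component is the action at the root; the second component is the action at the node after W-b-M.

Row for dcMt (columns N/Stay, N/Out, W/Stay, W/Out): (1,0) (1,0) (3,6) (3,6).
Under dcMt, Eve's choice at the node after W-b and at the node after W-b-L can never be reached regardless of what Finn does, so varying those choices leaves every outcome unchanged.
Holding the reachable choices fixed and varying the unreachable ones freely already gives 3 × 3 = 9 equivalent strategies.
No other strategy reproduces this row, so those 9 are the full class: dcMt, dcMs, dcMr, dcCt, dcCs, dcCr, dcLt, dcLs, dcLr.

9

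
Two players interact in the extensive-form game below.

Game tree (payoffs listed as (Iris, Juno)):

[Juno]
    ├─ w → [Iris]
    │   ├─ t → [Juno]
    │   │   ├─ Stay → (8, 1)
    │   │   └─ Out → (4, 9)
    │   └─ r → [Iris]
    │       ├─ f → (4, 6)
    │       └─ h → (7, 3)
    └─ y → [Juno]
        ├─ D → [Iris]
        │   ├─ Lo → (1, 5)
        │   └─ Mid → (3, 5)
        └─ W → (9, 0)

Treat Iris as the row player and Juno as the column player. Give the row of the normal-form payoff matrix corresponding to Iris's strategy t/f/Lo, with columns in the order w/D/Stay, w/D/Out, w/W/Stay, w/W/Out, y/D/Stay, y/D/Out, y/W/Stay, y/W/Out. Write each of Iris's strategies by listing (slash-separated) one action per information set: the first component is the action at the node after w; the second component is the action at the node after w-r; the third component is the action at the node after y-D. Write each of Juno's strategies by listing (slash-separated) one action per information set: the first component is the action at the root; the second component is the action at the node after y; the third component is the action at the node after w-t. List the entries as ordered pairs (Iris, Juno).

(8,1) (4,9) (8,1) (4,9) (1,5) (1,5) (9,0) (9,0)

vs w/D/Stay: Juno plays w → Iris plays t at [w] → Juno plays Stay at [w-t] → (8, 1)
vs w/D/Out: Juno plays w → Iris plays t at [w] → Juno plays Out at [w-t] → (4, 9)
vs w/W/Stay: Juno plays w → Iris plays t at [w] → Juno plays Stay at [w-t] → (8, 1)
vs w/W/Out: Juno plays w → Iris plays t at [w] → Juno plays Out at [w-t] → (4, 9)
vs y/D/Stay: Juno plays y → Juno plays D at [y] → Iris plays Lo at [y-D] → (1, 5)
vs y/D/Out: Juno plays y → Juno plays D at [y] → Iris plays Lo at [y-D] → (1, 5)
vs y/W/Stay: Juno plays y → Juno plays W at [y] → (9, 0)
vs y/W/Out: Juno plays y → Juno plays W at [y] → (9, 0)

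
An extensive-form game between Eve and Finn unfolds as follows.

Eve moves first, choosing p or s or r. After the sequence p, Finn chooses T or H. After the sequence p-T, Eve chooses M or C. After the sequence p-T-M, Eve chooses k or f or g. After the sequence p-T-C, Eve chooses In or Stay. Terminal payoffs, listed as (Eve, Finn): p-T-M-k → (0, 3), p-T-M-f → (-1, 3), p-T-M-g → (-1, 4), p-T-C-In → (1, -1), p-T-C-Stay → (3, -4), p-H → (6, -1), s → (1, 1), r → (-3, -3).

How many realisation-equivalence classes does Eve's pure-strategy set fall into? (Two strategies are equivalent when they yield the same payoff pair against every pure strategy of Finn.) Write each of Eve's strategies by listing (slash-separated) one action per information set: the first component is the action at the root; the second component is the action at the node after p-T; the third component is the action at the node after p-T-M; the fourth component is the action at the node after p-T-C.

7

Eve has 36 pure strategies: p/M/k/In, p/M/k/Stay, p/M/f/In, p/M/f/Stay, p/M/g/In, p/M/g/Stay, p/C/k/In, p/C/k/Stay, p/C/f/In, p/C/f/Stay, p/C/g/In, p/C/g/Stay, s/M/k/In, s/M/k/Stay, s/M/f/In, s/M/f/Stay, s/M/g/In, s/M/g/Stay, s/C/k/In, s/C/k/Stay, s/C/f/In, s/C/f/Stay, s/C/g/In, s/C/g/Stay, r/M/k/In, r/M/k/Stay, r/M/f/In, r/M/f/Stay, r/M/g/In, r/M/g/Stay, r/C/k/In, r/C/k/Stay, r/C/f/In, r/C/f/Stay, r/C/g/In, r/C/g/Stay. Columns: T, H.
{p/M/k/In, p/M/k/Stay} → row (0,3) (6,-1)
{p/M/f/In, p/M/f/Stay} → row (-1,3) (6,-1)
{p/M/g/In, p/M/g/Stay} → row (-1,4) (6,-1)
{p/C/k/In, p/C/f/In, p/C/g/In} → row (1,-1) (6,-1)
{p/C/k/Stay, p/C/f/Stay, p/C/g/Stay} → row (3,-4) (6,-1)
{s/M/k/In, s/M/k/Stay, s/M/f/In, s/M/f/Stay, s/M/g/In, s/M/g/Stay, s/C/k/In, s/C/k/Stay, s/C/f/In, s/C/f/Stay, s/C/g/In, s/C/g/Stay} → row (1,1) (1,1)
{r/M/k/In, r/M/k/Stay, r/M/f/In, r/M/f/Stay, r/M/g/In, r/M/g/Stay, r/C/k/In, r/C/k/Stay, r/C/f/In, r/C/f/Stay, r/C/g/In, r/C/g/Stay} → row (-3,-3) (-3,-3)
That's 7 distinct rows out of 36 strategies.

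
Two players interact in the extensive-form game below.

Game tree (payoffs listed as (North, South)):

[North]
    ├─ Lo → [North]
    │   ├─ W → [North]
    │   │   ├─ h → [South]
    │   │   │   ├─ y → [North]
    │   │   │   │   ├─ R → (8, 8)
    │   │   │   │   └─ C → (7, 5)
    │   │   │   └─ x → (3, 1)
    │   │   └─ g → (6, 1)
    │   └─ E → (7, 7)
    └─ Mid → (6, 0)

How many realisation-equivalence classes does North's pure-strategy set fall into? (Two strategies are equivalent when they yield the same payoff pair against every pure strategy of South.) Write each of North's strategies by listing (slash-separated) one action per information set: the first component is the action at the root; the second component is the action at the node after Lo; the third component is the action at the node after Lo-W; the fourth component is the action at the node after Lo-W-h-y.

North has 16 pure strategies: Lo/W/h/R, Lo/W/h/C, Lo/W/g/R, Lo/W/g/C, Lo/E/h/R, Lo/E/h/C, Lo/E/g/R, Lo/E/g/C, Mid/W/h/R, Mid/W/h/C, Mid/W/g/R, Mid/W/g/C, Mid/E/h/R, Mid/E/h/C, Mid/E/g/R, Mid/E/g/C. Columns: y, x.
{Lo/W/h/R} → row (8,8) (3,1)
{Lo/W/h/C} → row (7,5) (3,1)
{Lo/W/g/R, Lo/W/g/C} → row (6,1) (6,1)
{Lo/E/h/R, Lo/E/h/C, Lo/E/g/R, Lo/E/g/C} → row (7,7) (7,7)
{Mid/W/h/R, Mid/W/h/C, Mid/W/g/R, Mid/W/g/C, Mid/E/h/R, Mid/E/h/C, Mid/E/g/R, Mid/E/g/C} → row (6,0) (6,0)
That's 5 distinct rows out of 16 strategies.

5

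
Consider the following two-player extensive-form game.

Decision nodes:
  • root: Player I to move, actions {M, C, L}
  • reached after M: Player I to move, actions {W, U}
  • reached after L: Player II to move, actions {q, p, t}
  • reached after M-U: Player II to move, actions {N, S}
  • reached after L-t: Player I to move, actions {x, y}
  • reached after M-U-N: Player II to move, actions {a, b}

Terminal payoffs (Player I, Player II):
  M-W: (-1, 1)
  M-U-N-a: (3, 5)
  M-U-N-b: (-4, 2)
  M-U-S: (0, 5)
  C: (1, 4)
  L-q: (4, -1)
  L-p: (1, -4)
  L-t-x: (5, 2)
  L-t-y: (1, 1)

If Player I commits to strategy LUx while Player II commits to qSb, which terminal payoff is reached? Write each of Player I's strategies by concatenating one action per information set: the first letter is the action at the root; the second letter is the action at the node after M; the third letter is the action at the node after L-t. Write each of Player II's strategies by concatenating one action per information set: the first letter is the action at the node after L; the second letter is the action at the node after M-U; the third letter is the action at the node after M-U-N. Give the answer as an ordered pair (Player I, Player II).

Trace the play path from the root:
  Player I plays L
  Player II plays q at [L]
→ terminal payoff (4, -1).
(Player I's choice at the node after M is never reached on this path, so it doesn't affect the outcome.)

(4, -1)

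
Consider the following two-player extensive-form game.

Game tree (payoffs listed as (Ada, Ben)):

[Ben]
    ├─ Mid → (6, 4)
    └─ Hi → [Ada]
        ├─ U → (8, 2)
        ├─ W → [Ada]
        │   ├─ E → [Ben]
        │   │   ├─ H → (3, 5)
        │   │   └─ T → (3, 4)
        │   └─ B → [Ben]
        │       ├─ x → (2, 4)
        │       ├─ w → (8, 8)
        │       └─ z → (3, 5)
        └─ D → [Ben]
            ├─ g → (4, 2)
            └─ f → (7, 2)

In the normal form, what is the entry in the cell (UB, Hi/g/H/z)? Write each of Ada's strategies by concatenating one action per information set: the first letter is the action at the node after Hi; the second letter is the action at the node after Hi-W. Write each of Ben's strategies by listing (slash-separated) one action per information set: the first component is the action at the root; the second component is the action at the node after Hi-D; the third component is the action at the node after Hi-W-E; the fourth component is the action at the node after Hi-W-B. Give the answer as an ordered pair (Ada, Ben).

Trace the play path from the root:
  Ben plays Hi
  Ada plays U at [Hi]
→ terminal payoff (8, 2).
(Ada's choice at the node after Hi-W is never reached on this path, so it doesn't affect the outcome.)

(8, 2)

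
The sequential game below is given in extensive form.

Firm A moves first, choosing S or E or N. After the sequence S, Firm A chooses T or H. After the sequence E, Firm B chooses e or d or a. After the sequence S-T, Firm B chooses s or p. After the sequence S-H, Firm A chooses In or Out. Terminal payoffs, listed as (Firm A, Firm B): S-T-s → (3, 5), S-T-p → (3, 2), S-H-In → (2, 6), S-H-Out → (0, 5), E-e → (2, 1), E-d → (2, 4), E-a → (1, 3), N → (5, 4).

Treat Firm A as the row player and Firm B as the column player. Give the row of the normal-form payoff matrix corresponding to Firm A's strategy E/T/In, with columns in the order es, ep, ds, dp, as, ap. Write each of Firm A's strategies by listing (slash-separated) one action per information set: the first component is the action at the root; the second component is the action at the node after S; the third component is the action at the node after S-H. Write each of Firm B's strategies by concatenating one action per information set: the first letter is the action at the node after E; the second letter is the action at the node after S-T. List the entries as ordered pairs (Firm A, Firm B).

vs es: Firm A plays E → Firm B plays e at [E] → (2, 1)
vs ep: Firm A plays E → Firm B plays e at [E] → (2, 1)
vs ds: Firm A plays E → Firm B plays d at [E] → (2, 4)
vs dp: Firm A plays E → Firm B plays d at [E] → (2, 4)
vs as: Firm A plays E → Firm B plays a at [E] → (1, 3)
vs ap: Firm A plays E → Firm B plays a at [E] → (1, 3)

(2,1) (2,1) (2,4) (2,4) (1,3) (1,3)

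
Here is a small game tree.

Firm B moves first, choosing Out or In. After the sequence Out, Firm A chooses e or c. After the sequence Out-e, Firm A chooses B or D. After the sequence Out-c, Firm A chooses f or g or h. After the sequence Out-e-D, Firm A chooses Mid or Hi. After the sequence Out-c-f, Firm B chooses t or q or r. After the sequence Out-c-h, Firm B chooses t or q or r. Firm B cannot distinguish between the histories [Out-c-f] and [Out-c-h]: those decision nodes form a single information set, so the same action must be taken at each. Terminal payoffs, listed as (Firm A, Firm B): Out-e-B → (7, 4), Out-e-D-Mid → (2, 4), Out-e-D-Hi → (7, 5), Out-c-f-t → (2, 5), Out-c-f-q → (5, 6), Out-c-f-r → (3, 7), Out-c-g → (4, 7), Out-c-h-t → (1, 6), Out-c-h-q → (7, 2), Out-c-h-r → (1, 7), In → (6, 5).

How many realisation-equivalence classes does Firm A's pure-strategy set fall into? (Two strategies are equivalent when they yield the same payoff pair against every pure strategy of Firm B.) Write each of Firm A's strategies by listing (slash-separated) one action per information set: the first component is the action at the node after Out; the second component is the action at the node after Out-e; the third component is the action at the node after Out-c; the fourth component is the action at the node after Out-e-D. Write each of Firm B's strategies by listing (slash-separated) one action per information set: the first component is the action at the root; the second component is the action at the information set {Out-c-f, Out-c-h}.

Firm A has 24 pure strategies: e/B/f/Mid, e/B/f/Hi, e/B/g/Mid, e/B/g/Hi, e/B/h/Mid, e/B/h/Hi, e/D/f/Mid, e/D/f/Hi, e/D/g/Mid, e/D/g/Hi, e/D/h/Mid, e/D/h/Hi, c/B/f/Mid, c/B/f/Hi, c/B/g/Mid, c/B/g/Hi, c/B/h/Mid, c/B/h/Hi, c/D/f/Mid, c/D/f/Hi, c/D/g/Mid, c/D/g/Hi, c/D/h/Mid, c/D/h/Hi. Columns: Out/t, Out/q, Out/r, In/t, In/q, In/r.
{e/B/f/Mid, e/B/f/Hi, e/B/g/Mid, e/B/g/Hi, e/B/h/Mid, e/B/h/Hi} → row (7,4) (7,4) (7,4) (6,5) (6,5) (6,5)
{e/D/f/Mid, e/D/g/Mid, e/D/h/Mid} → row (2,4) (2,4) (2,4) (6,5) (6,5) (6,5)
{e/D/f/Hi, e/D/g/Hi, e/D/h/Hi} → row (7,5) (7,5) (7,5) (6,5) (6,5) (6,5)
{c/B/f/Mid, c/B/f/Hi, c/D/f/Mid, c/D/f/Hi} → row (2,5) (5,6) (3,7) (6,5) (6,5) (6,5)
{c/B/g/Mid, c/B/g/Hi, c/D/g/Mid, c/D/g/Hi} → row (4,7) (4,7) (4,7) (6,5) (6,5) (6,5)
{c/B/h/Mid, c/B/h/Hi, c/D/h/Mid, c/D/h/Hi} → row (1,6) (7,2) (1,7) (6,5) (6,5) (6,5)
That's 6 distinct rows out of 24 strategies.

6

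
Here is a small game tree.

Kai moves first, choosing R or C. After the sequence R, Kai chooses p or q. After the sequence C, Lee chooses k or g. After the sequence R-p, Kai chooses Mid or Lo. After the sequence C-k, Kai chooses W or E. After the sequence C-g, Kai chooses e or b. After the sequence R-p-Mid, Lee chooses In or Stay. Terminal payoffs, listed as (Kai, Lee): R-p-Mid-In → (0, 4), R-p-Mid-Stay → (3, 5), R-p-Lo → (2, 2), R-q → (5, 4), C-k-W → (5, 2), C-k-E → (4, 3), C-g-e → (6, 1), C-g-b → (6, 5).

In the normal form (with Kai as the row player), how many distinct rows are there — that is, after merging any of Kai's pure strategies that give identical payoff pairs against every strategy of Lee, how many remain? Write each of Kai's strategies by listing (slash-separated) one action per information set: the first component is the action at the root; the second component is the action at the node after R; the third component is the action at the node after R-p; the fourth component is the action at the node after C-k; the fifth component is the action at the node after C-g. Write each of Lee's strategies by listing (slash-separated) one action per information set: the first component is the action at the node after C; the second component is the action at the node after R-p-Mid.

Kai has 32 pure strategies: R/p/Mid/W/e, R/p/Mid/W/b, R/p/Mid/E/e, R/p/Mid/E/b, R/p/Lo/W/e, R/p/Lo/W/b, R/p/Lo/E/e, R/p/Lo/E/b, R/q/Mid/W/e, R/q/Mid/W/b, R/q/Mid/E/e, R/q/Mid/E/b, R/q/Lo/W/e, R/q/Lo/W/b, R/q/Lo/E/e, R/q/Lo/E/b, C/p/Mid/W/e, C/p/Mid/W/b, C/p/Mid/E/e, C/p/Mid/E/b, C/p/Lo/W/e, C/p/Lo/W/b, C/p/Lo/E/e, C/p/Lo/E/b, C/q/Mid/W/e, C/q/Mid/W/b, C/q/Mid/E/e, C/q/Mid/E/b, C/q/Lo/W/e, C/q/Lo/W/b, C/q/Lo/E/e, C/q/Lo/E/b. Columns: k/In, k/Stay, g/In, g/Stay.
{R/p/Mid/W/e, R/p/Mid/W/b, R/p/Mid/E/e, R/p/Mid/E/b} → row (0,4) (3,5) (0,4) (3,5)
{R/p/Lo/W/e, R/p/Lo/W/b, R/p/Lo/E/e, R/p/Lo/E/b} → row (2,2) (2,2) (2,2) (2,2)
{R/q/Mid/W/e, R/q/Mid/W/b, R/q/Mid/E/e, R/q/Mid/E/b, R/q/Lo/W/e, R/q/Lo/W/b, R/q/Lo/E/e, R/q/Lo/E/b} → row (5,4) (5,4) (5,4) (5,4)
{C/p/Mid/W/e, C/p/Lo/W/e, C/q/Mid/W/e, C/q/Lo/W/e} → row (5,2) (5,2) (6,1) (6,1)
{C/p/Mid/W/b, C/p/Lo/W/b, C/q/Mid/W/b, C/q/Lo/W/b} → row (5,2) (5,2) (6,5) (6,5)
{C/p/Mid/E/e, C/p/Lo/E/e, C/q/Mid/E/e, C/q/Lo/E/e} → row (4,3) (4,3) (6,1) (6,1)
{C/p/Mid/E/b, C/p/Lo/E/b, C/q/Mid/E/b, C/q/Lo/E/b} → row (4,3) (4,3) (6,5) (6,5)
That's 7 distinct rows out of 32 strategies.

7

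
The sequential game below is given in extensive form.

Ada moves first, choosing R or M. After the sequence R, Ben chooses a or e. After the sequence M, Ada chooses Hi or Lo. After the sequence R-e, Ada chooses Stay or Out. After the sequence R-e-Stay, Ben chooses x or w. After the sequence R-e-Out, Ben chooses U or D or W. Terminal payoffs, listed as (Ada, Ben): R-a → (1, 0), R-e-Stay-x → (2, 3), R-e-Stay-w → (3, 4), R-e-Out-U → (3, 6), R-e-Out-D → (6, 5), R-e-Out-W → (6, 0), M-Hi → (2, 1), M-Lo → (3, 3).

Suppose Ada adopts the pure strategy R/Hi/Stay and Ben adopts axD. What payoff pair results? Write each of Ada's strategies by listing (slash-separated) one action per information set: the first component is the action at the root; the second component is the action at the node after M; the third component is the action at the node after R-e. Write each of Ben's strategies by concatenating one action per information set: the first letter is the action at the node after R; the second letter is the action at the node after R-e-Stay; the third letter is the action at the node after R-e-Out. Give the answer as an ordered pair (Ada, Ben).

(1, 0)

Trace the play path from the root:
  Ada plays R
  Ben plays a at [R]
→ terminal payoff (1, 0).
(Ada's choice at the node after M is never reached on this path, so it doesn't affect the outcome.)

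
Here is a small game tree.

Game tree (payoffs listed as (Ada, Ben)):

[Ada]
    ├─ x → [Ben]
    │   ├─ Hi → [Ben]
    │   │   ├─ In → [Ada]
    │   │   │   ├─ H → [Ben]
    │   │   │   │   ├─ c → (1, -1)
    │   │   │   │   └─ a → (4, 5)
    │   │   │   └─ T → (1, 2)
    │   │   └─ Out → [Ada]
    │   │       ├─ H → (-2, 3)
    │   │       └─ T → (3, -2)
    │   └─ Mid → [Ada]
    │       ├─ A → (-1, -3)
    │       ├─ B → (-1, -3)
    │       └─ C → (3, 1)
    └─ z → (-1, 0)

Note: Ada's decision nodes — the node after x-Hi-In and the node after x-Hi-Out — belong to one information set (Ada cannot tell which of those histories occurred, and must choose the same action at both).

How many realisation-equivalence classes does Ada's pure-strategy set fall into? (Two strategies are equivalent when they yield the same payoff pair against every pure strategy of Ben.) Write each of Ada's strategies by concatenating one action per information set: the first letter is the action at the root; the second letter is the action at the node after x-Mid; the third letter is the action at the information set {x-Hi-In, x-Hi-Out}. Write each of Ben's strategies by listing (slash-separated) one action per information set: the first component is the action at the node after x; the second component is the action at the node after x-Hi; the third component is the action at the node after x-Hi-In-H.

Ada has 12 pure strategies: xAH, xAT, xBH, xBT, xCH, xCT, zAH, zAT, zBH, zBT, zCH, zCT. Columns: Hi/In/c, Hi/In/a, Hi/Out/c, Hi/Out/a, Mid/In/c, Mid/In/a, Mid/Out/c, Mid/Out/a.
{xAH, xBH} → row (1,-1) (4,5) (-2,3) (-2,3) (-1,-3) (-1,-3) (-1,-3) (-1,-3)
{xAT, xBT} → row (1,2) (1,2) (3,-2) (3,-2) (-1,-3) (-1,-3) (-1,-3) (-1,-3)
{xCH} → row (1,-1) (4,5) (-2,3) (-2,3) (3,1) (3,1) (3,1) (3,1)
{xCT} → row (1,2) (1,2) (3,-2) (3,-2) (3,1) (3,1) (3,1) (3,1)
{zAH, zAT, zBH, zBT, zCH, zCT} → row (-1,0) (-1,0) (-1,0) (-1,0) (-1,0) (-1,0) (-1,0) (-1,0)
That's 5 distinct rows out of 12 strategies.

5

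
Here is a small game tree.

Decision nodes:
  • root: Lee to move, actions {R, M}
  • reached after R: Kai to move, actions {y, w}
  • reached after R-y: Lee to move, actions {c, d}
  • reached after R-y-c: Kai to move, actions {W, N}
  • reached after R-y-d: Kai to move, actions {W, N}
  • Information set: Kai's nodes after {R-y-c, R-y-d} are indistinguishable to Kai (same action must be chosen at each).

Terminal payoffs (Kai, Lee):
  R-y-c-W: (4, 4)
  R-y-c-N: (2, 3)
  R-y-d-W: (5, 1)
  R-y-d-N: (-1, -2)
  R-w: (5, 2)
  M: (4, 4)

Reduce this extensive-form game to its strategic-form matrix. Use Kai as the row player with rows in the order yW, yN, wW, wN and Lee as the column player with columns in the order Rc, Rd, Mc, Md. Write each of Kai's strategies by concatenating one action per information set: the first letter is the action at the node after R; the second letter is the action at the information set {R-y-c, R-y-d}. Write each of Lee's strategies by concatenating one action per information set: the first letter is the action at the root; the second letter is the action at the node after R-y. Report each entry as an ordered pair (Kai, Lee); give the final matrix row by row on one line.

           Rc       Rd       Mc       Md
  yW    (4,4)    (5,1)    (4,4)    (4,4)
  yN    (2,3)  (-1,-2)    (4,4)    (4,4)
  wW    (5,2)    (5,2)    (4,4)    (4,4)
  wN    (5,2)    (5,2)    (4,4)    (4,4)

yW: (4,4) (5,1) (4,4) (4,4) | yN: (2,3) (-1,-2) (4,4) (4,4) | wW: (5,2) (5,2) (4,4) (4,4) | wN: (5,2) (5,2) (4,4) (4,4)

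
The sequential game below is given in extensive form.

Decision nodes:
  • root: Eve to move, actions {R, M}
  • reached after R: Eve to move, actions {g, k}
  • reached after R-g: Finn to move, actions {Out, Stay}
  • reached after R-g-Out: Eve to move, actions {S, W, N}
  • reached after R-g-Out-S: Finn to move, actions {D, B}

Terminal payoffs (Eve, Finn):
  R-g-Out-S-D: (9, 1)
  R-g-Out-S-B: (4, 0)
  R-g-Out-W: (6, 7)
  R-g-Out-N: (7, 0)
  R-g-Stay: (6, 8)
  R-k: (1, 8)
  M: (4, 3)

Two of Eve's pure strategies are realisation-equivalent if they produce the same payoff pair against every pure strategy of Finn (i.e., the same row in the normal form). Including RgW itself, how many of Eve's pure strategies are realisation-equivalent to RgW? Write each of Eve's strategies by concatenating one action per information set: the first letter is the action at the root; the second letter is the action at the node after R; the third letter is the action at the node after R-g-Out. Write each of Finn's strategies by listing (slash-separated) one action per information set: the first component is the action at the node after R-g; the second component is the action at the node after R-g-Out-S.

1

Row for RgW (columns Out/D, Out/B, Stay/D, Stay/B): (6,7) (6,7) (6,8) (6,8).
Every one of Eve's information sets is on the play path for some reply by Finn when Eve follows RgW.
Changing the action at any of them therefore changes at least one column, so only RgW itself gives this row.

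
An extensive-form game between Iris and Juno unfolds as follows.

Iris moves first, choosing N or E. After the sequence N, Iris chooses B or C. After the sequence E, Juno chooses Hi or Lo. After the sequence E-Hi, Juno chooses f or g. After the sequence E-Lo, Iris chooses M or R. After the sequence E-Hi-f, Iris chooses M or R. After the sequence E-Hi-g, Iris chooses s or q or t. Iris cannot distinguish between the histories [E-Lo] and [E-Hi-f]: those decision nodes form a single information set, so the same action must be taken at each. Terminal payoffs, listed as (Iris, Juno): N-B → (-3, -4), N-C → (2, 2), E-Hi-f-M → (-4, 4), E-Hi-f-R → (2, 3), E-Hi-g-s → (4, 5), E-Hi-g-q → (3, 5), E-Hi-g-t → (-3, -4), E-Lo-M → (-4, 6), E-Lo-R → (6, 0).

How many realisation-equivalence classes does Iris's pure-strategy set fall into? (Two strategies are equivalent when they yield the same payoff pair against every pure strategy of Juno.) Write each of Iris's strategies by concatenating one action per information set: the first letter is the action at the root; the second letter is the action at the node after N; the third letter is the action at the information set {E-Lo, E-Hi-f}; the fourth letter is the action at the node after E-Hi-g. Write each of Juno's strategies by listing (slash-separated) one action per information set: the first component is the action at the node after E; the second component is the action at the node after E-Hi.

8

Iris has 24 pure strategies: NBMs, NBMq, NBMt, NBRs, NBRq, NBRt, NCMs, NCMq, NCMt, NCRs, NCRq, NCRt, EBMs, EBMq, EBMt, EBRs, EBRq, EBRt, ECMs, ECMq, ECMt, ECRs, ECRq, ECRt. Columns: Hi/f, Hi/g, Lo/f, Lo/g.
{NBMs, NBMq, NBMt, NBRs, NBRq, NBRt} → row (-3,-4) (-3,-4) (-3,-4) (-3,-4)
{NCMs, NCMq, NCMt, NCRs, NCRq, NCRt} → row (2,2) (2,2) (2,2) (2,2)
{EBMs, ECMs} → row (-4,4) (4,5) (-4,6) (-4,6)
{EBMq, ECMq} → row (-4,4) (3,5) (-4,6) (-4,6)
{EBMt, ECMt} → row (-4,4) (-3,-4) (-4,6) (-4,6)
{EBRs, ECRs} → row (2,3) (4,5) (6,0) (6,0)
{EBRq, ECRq} → row (2,3) (3,5) (6,0) (6,0)
{EBRt, ECRt} → row (2,3) (-3,-4) (6,0) (6,0)
That's 8 distinct rows out of 24 strategies.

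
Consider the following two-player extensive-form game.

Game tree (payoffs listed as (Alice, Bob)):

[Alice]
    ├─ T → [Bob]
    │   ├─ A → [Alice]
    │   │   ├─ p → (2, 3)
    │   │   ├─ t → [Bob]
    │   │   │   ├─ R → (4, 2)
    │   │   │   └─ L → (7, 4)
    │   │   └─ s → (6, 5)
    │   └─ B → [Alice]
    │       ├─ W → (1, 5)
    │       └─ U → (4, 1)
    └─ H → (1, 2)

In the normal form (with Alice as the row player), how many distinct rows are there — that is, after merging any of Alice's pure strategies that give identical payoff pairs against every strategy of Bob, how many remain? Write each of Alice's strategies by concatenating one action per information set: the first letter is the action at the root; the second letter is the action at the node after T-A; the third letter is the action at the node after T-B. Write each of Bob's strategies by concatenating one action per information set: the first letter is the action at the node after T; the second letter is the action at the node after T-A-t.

7

Alice has 12 pure strategies: TpW, TpU, TtW, TtU, TsW, TsU, HpW, HpU, HtW, HtU, HsW, HsU. Columns: AR, AL, BR, BL.
{TpW} → row (2,3) (2,3) (1,5) (1,5)
{TpU} → row (2,3) (2,3) (4,1) (4,1)
{TtW} → row (4,2) (7,4) (1,5) (1,5)
{TtU} → row (4,2) (7,4) (4,1) (4,1)
{TsW} → row (6,5) (6,5) (1,5) (1,5)
{TsU} → row (6,5) (6,5) (4,1) (4,1)
{HpW, HpU, HtW, HtU, HsW, HsU} → row (1,2) (1,2) (1,2) (1,2)
That's 7 distinct rows out of 12 strategies.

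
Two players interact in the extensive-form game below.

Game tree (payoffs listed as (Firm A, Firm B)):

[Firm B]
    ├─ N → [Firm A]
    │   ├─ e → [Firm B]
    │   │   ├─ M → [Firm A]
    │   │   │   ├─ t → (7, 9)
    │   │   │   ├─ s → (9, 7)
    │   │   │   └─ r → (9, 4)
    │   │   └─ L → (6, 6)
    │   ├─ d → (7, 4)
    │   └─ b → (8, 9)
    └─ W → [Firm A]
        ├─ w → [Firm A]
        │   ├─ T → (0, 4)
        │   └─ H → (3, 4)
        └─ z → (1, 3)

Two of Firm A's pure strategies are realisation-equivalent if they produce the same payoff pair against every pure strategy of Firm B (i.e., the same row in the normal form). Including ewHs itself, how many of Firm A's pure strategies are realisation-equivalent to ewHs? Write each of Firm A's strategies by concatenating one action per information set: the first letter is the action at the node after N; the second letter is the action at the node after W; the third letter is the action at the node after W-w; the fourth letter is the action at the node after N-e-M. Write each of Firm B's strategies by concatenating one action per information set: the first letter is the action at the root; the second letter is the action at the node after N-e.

1

Row for ewHs (columns NM, NL, WM, WL): (9,7) (6,6) (3,4) (3,4).
Every one of Firm A's information sets is on the play path for some reply by Firm B when Firm A follows ewHs.
Changing the action at any of them therefore changes at least one column, so only ewHs itself gives this row.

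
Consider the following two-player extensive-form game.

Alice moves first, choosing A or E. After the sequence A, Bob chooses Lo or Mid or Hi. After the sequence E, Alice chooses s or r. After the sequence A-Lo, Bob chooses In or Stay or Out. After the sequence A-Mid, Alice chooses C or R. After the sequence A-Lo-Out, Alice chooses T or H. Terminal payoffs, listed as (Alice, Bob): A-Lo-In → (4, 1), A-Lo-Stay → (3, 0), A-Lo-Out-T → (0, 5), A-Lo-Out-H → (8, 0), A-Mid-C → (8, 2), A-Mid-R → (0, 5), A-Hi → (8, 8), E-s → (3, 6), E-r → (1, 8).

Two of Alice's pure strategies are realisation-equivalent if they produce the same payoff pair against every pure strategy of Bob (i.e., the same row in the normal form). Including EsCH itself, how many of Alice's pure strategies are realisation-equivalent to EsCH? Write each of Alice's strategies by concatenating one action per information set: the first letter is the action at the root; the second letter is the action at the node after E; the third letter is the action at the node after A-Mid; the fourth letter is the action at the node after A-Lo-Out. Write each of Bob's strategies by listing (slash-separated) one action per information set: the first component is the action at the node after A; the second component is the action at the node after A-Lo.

Row for EsCH (columns Lo/In, Lo/Stay, Lo/Out, Mid/In, Mid/Stay, Mid/Out, Hi/In, Hi/Stay, Hi/Out): (3,6) (3,6) (3,6) (3,6) (3,6) (3,6) (3,6) (3,6) (3,6).
Under EsCH, Alice's choice at the node after A-Mid and at the node after A-Lo-Out can never be reached regardless of what Bob does, so varying those choices leaves every outcome unchanged.
Holding the reachable choices fixed and varying the unreachable ones freely already gives 2 × 2 = 4 equivalent strategies.
No other strategy reproduces this row, so those 4 are the full class: EsCT, EsCH, EsRT, EsRH.

4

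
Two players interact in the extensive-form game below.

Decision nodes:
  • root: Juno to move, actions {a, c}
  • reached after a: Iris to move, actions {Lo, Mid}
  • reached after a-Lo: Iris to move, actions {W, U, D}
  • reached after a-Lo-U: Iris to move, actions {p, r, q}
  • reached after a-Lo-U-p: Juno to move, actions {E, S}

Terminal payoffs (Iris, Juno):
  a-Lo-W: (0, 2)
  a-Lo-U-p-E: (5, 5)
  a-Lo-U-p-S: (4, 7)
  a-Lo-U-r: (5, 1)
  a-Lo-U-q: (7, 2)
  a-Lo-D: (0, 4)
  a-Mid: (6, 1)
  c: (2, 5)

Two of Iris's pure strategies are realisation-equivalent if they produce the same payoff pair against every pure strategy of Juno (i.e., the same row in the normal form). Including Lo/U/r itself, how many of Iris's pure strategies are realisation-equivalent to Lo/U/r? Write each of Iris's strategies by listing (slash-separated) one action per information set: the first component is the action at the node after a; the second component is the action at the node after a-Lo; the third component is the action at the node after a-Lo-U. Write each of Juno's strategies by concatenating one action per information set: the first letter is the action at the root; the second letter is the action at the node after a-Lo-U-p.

Row for Lo/U/r (columns aE, aS, cE, cS): (5,1) (5,1) (2,5) (2,5).
Every one of Iris's information sets is on the play path for some reply by Juno when Iris follows Lo/U/r.
Changing the action at any of them therefore changes at least one column, so only Lo/U/r itself gives this row.

1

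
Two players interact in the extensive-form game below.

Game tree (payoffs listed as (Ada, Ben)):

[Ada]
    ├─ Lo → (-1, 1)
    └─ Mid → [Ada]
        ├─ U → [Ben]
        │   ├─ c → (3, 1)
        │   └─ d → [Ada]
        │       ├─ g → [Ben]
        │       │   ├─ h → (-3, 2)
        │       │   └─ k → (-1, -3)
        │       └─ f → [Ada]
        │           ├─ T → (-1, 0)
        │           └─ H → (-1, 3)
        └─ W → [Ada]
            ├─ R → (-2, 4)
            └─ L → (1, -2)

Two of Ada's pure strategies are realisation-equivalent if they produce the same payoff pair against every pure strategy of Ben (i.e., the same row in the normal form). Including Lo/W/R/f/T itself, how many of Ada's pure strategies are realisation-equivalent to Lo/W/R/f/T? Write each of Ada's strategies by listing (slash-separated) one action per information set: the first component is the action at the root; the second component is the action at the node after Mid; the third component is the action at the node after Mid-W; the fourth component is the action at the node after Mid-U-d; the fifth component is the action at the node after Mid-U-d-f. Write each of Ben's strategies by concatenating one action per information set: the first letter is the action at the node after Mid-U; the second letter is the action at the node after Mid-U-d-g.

16

Row for Lo/W/R/f/T (columns ch, ck, dh, dk): (-1,1) (-1,1) (-1,1) (-1,1).
Under Lo/W/R/f/T, Ada's choice at the node after Mid and at the node after Mid-W and at the node after Mid-U-d and at the node after Mid-U-d-f can never be reached regardless of what Ben does, so varying those choices leaves every outcome unchanged.
Holding the reachable choices fixed and varying the unreachable ones freely already gives 2 × 2 × 2 × 2 = 16 equivalent strategies.
No other strategy reproduces this row, so those 16 are the full class: Lo/U/R/g/T, Lo/U/R/g/H, Lo/U/R/f/T, Lo/U/R/f/H, Lo/U/L/g/T, Lo/U/L/g/H, Lo/U/L/f/T, Lo/U/L/f/H, Lo/W/R/g/T, Lo/W/R/g/H, Lo/W/R/f/T, Lo/W/R/f/H, Lo/W/L/g/T, Lo/W/L/g/H, Lo/W/L/f/T, Lo/W/L/f/H.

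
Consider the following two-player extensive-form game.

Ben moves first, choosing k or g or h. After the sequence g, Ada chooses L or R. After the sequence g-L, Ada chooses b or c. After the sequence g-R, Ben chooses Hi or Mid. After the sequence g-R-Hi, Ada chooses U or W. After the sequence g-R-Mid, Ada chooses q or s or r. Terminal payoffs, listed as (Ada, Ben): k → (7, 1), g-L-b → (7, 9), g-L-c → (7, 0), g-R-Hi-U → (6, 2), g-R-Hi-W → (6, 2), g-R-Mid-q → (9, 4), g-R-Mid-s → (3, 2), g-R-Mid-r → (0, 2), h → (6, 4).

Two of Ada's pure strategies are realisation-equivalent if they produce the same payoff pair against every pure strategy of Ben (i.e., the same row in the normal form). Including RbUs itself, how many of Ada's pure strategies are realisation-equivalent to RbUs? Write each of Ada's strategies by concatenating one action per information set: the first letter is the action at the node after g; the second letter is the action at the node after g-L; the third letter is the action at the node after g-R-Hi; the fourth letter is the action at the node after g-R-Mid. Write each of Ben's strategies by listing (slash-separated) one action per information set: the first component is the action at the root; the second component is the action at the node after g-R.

Row for RbUs (columns k/Hi, k/Mid, g/Hi, g/Mid, h/Hi, h/Mid): (7,1) (7,1) (6,2) (3,2) (6,4) (6,4).
Under RbUs, Ada's choice at the node after g-L can never be reached regardless of what Ben does, so varying those choices leaves every outcome unchanged.
Holding the reachable choices fixed and varying the unreachable one freely already gives 2 equivalent strategies.
Checking the remaining rows, RbWs, RcWs also happen to give the same payoffs in every column, bringing the total to 4: RbUs, RbWs, RcUs, RcWs.

4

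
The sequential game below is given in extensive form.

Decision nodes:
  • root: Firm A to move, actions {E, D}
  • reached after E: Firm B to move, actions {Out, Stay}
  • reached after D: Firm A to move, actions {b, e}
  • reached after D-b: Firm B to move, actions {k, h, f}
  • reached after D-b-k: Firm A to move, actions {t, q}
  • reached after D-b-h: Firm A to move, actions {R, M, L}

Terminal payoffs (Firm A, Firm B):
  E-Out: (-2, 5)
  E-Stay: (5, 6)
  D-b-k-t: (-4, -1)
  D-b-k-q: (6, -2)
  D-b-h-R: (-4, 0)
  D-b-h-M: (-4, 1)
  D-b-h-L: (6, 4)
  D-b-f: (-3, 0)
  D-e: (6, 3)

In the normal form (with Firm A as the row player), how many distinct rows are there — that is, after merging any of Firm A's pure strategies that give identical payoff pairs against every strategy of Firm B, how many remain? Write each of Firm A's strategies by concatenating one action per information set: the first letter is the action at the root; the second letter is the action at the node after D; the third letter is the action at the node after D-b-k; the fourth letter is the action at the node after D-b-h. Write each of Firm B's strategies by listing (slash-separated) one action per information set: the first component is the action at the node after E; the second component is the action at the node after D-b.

Firm A has 24 pure strategies: EbtR, EbtM, EbtL, EbqR, EbqM, EbqL, EetR, EetM, EetL, EeqR, EeqM, EeqL, DbtR, DbtM, DbtL, DbqR, DbqM, DbqL, DetR, DetM, DetL, DeqR, DeqM, DeqL. Columns: Out/k, Out/h, Out/f, Stay/k, Stay/h, Stay/f.
{EbtR, EbtM, EbtL, EbqR, EbqM, EbqL, EetR, EetM, EetL, EeqR, EeqM, EeqL} → row (-2,5) (-2,5) (-2,5) (5,6) (5,6) (5,6)
{DbtR} → row (-4,-1) (-4,0) (-3,0) (-4,-1) (-4,0) (-3,0)
{DbtM} → row (-4,-1) (-4,1) (-3,0) (-4,-1) (-4,1) (-3,0)
{DbtL} → row (-4,-1) (6,4) (-3,0) (-4,-1) (6,4) (-3,0)
{DbqR} → row (6,-2) (-4,0) (-3,0) (6,-2) (-4,0) (-3,0)
{DbqM} → row (6,-2) (-4,1) (-3,0) (6,-2) (-4,1) (-3,0)
{DbqL} → row (6,-2) (6,4) (-3,0) (6,-2) (6,4) (-3,0)
{DetR, DetM, DetL, DeqR, DeqM, DeqL} → row (6,3) (6,3) (6,3) (6,3) (6,3) (6,3)
That's 8 distinct rows out of 24 strategies.

8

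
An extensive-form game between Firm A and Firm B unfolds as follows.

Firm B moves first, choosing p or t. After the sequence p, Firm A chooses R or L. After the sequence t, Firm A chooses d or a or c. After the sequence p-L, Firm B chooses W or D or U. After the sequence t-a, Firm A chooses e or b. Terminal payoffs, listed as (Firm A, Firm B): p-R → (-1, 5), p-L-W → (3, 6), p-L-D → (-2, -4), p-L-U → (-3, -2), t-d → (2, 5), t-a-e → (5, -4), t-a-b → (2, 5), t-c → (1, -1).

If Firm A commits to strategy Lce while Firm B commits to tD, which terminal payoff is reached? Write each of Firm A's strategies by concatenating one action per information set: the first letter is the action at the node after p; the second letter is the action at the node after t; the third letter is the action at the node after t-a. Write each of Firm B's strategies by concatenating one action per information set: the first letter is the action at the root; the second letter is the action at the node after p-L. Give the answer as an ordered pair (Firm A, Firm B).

(1, -1)

Trace the play path from the root:
  Firm B plays t
  Firm A plays c at [t]
→ terminal payoff (1, -1).
(Firm A's choice at the node after p is never reached on this path, so it doesn't affect the outcome.)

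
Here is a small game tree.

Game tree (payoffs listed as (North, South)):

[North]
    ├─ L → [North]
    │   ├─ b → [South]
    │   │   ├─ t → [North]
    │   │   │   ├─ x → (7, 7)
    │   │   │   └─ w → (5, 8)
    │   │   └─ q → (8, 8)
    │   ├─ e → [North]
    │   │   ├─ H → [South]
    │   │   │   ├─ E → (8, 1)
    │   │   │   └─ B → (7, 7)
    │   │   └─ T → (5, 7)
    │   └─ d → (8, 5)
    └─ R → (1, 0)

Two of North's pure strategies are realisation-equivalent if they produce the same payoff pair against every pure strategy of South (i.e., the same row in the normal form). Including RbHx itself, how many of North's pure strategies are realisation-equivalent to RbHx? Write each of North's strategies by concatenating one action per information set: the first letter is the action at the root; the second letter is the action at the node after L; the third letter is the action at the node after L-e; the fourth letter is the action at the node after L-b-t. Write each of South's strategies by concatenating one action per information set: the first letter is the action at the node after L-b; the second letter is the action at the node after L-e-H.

Row for RbHx (columns tE, tB, qE, qB): (1,0) (1,0) (1,0) (1,0).
Under RbHx, North's choice at the node after L and at the node after L-e and at the node after L-b-t can never be reached regardless of what South does, so varying those choices leaves every outcome unchanged.
Holding the reachable choices fixed and varying the unreachable ones freely already gives 3 × 2 × 2 = 12 equivalent strategies.
No other strategy reproduces this row, so those 12 are the full class: RbHx, RbHw, RbTx, RbTw, ReHx, ReHw, ReTx, ReTw, RdHx, RdHw, RdTx, RdTw.

12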